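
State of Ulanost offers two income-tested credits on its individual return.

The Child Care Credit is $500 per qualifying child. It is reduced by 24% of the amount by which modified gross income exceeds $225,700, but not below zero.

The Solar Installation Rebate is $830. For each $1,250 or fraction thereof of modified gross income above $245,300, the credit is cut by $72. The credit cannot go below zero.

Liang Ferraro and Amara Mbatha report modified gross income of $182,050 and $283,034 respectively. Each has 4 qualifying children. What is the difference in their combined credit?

$2,830

Liang ($182,050): Child Care Credit: base = 4 × $500 = $2,000. $182,050 is at or below the $225,700 threshold, so the full $2,000 applies. Solar Installation Rebate: $182,050 is at or below the $245,300 threshold, so the full $830 applies. total $2,000 + $830 = $2,830
Amara ($283,034): Child Care Credit: base = 4 × $500 = $2,000. 24% of the $57,334 excess over $225,700 is $13,760.16 ≥ base, so the credit is $0. Solar Installation Rebate: income exceeds $245,300 by $37,734 → 31 increments × $72 = $2,232 ≥ base, so the credit is $0. total $0 + $0 = $0
Difference: |$2,830 − $0| = $2,830.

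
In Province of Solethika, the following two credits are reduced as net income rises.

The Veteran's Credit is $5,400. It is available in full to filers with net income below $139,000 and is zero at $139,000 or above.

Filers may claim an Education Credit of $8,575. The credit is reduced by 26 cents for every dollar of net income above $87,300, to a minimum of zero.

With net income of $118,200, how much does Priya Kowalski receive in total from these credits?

$5,941

Veteran's Credit: $118,200 is below the $139,000 cutoff, so the full $5,400 applies.
Education Credit: 26% of the $30,900 excess over $87,300 is $8,034; credit = $8,575 − $8,034 = $541.
Total: $5,400 + $541 = $5,941.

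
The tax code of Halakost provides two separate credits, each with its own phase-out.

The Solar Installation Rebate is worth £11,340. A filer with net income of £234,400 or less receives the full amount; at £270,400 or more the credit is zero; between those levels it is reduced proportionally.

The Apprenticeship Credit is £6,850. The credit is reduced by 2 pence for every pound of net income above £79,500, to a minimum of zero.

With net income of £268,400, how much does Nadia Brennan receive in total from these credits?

£3,702

Solar Installation Rebate: £268,400 is £34,000 into a £36,000 phase-out range, leaving 2,000/36,000 of the credit: £11,340 × 2,000/36,000 = £630.
Apprenticeship Credit: 2% of the £188,900 excess over £79,500 is £3,778; credit = £6,850 − £3,778 = £3,072.
Total: £630 + £3,072 = £3,702.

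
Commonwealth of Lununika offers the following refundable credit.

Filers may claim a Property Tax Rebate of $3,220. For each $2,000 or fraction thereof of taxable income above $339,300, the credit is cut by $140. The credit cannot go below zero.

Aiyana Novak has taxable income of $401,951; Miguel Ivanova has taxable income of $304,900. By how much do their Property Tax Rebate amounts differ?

$3,220

Aiyana ($401,951): Property Tax Rebate: income exceeds $339,300 by $62,651 → 32 increments × $140 = $4,480 ≥ base, so the credit is $0.
Miguel ($304,900): Property Tax Rebate: $304,900 is at or below the $339,300 threshold, so the full $3,220 applies.
Difference: |$0 − $3,220| = $3,220.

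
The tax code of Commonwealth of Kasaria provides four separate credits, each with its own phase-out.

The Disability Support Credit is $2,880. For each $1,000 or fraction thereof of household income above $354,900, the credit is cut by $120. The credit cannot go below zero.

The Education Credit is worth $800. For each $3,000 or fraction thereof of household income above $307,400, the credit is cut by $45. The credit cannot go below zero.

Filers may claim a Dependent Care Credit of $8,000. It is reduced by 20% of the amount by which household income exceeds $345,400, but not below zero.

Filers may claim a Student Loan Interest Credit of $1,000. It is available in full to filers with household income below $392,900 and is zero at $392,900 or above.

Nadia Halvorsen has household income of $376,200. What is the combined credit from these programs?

Disability Support Credit: income exceeds $354,900 by $21,300, which is 22 full-or-partial $1,000 increments; reduction = 22 × $120 = $2,640, leaving $240.
Education Credit: income exceeds $307,400 by $68,800 → 23 increments × $45 = $1,035 ≥ base, so the credit is $0.
Dependent Care Credit: 20% of the $30,800 excess over $345,400 is $6,160; credit = $8,000 − $6,160 = $1,840.
Student Loan Interest Credit: $376,200 is below the $392,900 cutoff, so the full $1,000 applies.
Total: $240 + $0 + $1,840 + $1,000 = $3,080.

$3,080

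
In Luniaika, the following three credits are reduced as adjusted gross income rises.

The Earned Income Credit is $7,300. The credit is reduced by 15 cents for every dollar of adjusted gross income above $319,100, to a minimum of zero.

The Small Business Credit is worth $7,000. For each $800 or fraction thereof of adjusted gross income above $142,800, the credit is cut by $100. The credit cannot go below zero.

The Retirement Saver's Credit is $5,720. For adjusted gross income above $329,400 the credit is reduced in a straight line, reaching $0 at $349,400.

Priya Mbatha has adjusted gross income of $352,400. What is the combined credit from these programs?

$2,305

Earned Income Credit: 15% of the $33,300 excess over $319,100 is $4,995; credit = $7,300 − $4,995 = $2,305.
Small Business Credit: income exceeds $142,800 by $209,600 → 262 increments × $100 = $26,200 ≥ base, so the credit is $0.
Retirement Saver's Credit: $352,400 is at or above $349,400, so the credit is $0.
Total: $2,305 + $0 + $0 = $2,305.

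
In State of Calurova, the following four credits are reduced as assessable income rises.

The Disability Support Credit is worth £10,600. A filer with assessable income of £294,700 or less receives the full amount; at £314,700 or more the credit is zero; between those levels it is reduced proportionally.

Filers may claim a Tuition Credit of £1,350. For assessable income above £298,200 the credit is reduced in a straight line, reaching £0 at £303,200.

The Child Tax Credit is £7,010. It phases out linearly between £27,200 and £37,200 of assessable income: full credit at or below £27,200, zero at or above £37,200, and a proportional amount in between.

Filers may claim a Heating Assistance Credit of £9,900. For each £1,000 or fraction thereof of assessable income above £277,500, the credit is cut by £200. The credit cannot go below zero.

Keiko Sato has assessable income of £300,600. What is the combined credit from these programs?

Disability Support Credit: £300,600 is £5,900 into a £20,000 phase-out range, leaving 14,100/20,000 of the credit: £10,600 × 14,100/20,000 = £7,473.
Tuition Credit: £300,600 is £2,400 into a £5,000 phase-out range, leaving 2,600/5,000 of the credit: £1,350 × 2,600/5,000 = £702.
Child Tax Credit: £300,600 is at or above £37,200, so the credit is £0.
Heating Assistance Credit: income exceeds £277,500 by £23,100, which is 24 full-or-partial £1,000 increments; reduction = 24 × £200 = £4,800, leaving £5,100.
Total: £7,473 + £702 + £0 + £5,100 = £13,275.

£13,275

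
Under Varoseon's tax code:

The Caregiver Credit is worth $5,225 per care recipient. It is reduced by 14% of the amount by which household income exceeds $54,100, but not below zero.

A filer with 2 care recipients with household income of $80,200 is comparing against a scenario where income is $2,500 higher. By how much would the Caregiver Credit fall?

At $80,200 — base = 2 × $5,225 = $10,450. 14% of the $26,100 excess over $54,100 is $3,654; credit = $10,450 − $3,654 = $6,796.
At $82,700 — base = 2 × $5,225 = $10,450. 14% of the $28,600 excess over $54,100 is $4,004; credit = $10,450 − $4,004 = $6,446.
Lost: $6,796 − $6,446 = $350.

$350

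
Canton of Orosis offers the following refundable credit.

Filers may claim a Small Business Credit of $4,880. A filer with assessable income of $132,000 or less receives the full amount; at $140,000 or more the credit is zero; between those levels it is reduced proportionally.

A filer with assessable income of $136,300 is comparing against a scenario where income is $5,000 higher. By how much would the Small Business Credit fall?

$2,257

At $136,300 — $136,300 is $4,300 into a $8,000 phase-out range, leaving 3,700/8,000 of the credit: $4,880 × 3,700/8,000 = $2,257.
At $141,300 — $141,300 is at or above $140,000, so the credit is $0.
Lost: $2,257 − $0 = $2,257.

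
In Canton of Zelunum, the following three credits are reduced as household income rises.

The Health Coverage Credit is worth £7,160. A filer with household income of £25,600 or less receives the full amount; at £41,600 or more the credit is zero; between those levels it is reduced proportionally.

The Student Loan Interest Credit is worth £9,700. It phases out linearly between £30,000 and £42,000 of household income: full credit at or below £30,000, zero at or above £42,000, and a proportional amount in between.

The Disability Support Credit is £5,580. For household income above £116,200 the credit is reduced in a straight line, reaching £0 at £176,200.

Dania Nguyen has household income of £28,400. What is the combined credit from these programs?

£21,187

Health Coverage Credit: £28,400 is £2,800 into a £16,000 phase-out range, leaving 13,200/16,000 of the credit: £7,160 × 13,200/16,000 = £5,907.
Student Loan Interest Credit: £28,400 is at or below the £30,000 threshold, so the full £9,700 applies.
Disability Support Credit: £28,400 is at or below the £116,200 threshold, so the full £5,580 applies.
Total: £5,907 + £9,700 + £5,580 = £21,187.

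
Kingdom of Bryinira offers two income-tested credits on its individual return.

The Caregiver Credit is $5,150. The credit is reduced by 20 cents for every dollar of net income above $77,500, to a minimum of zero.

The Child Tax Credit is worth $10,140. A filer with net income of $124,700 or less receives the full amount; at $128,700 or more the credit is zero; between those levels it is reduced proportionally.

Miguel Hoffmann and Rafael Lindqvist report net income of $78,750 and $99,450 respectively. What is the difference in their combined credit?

Miguel ($78,750): Caregiver Credit: 20% of the $1,250 excess over $77,500 is $250; credit = $5,150 − $250 = $4,900. Child Tax Credit: $78,750 is at or below the $124,700 threshold, so the full $10,140 applies. total $4,900 + $10,140 = $15,040
Rafael ($99,450): Caregiver Credit: 20% of the $21,950 excess over $77,500 is $4,390; credit = $5,150 − $4,390 = $760. Child Tax Credit: $99,450 is at or below the $124,700 threshold, so the full $10,140 applies. total $760 + $10,140 = $10,900
Difference: |$15,040 − $10,900| = $4,140.

$4,140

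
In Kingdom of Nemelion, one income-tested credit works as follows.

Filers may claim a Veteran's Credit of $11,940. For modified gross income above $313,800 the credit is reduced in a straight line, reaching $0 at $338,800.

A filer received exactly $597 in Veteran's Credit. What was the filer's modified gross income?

$337,550

$597 is 597/11,940 of the full $11,940, so 11,343/11,940 of the $25,000 range has been used: income = $313,800 + $25,000 × 11,343/11,940 = $337,550.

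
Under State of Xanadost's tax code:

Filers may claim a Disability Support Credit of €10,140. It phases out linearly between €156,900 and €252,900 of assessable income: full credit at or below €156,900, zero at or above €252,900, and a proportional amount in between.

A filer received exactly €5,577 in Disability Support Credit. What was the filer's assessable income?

€5,577 is 5,577/10,140 of the full €10,140, so 4,563/10,140 of the €96,000 range has been used: income = €156,900 + €96,000 × 4,563/10,140 = €200,100.

€200,100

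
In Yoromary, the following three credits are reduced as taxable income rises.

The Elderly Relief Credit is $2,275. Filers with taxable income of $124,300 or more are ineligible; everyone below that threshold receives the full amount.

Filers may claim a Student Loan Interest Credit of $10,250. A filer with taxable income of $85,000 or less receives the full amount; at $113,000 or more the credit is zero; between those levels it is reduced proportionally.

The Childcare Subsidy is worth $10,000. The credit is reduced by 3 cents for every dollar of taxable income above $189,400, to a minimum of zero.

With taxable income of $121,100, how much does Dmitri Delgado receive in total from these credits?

Elderly Relief Credit: $121,100 is below the $124,300 cutoff, so the full $2,275 applies.
Student Loan Interest Credit: $121,100 is at or above $113,000, so the credit is $0.
Childcare Subsidy: $121,100 is at or below the $189,400 threshold, so the full $10,000 applies.
Total: $2,275 + $0 + $10,000 = $12,275.

$12,275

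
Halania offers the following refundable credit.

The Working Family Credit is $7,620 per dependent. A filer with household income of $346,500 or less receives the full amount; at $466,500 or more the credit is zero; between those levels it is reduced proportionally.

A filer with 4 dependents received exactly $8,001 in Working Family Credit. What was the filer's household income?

$435,000

Full credit = 4 × $7,620 = $30,480.
$8,001 is 8,001/30,480 of the full $30,480, so 22,479/30,480 of the $120,000 range has been used: income = $346,500 + $120,000 × 22,479/30,480 = $435,000.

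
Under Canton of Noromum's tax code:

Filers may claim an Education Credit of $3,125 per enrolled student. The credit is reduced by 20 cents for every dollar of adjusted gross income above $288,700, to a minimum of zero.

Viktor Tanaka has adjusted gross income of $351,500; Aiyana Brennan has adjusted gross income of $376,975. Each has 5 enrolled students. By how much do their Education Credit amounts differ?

Viktor ($351,500): Education Credit: base = 5 × $3,125 = $15,625. 20% of the $62,800 excess over $288,700 is $12,560; credit = $15,625 − $12,560 = $3,065.
Aiyana ($376,975): Education Credit: base = 5 × $3,125 = $15,625. 20% of the $88,275 excess over $288,700 is $17,655 ≥ base, so the credit is $0.
Difference: |$3,065 − $0| = $3,065.

$3,065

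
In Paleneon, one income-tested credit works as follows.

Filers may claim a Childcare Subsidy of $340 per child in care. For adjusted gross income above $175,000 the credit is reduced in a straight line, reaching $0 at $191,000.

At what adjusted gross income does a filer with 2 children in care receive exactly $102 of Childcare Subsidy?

$188,600

Full credit = 2 × $340 = $680.
$102 is 102/680 of the full $680, so 578/680 of the $16,000 range has been used: income = $175,000 + $16,000 × 578/680 = $188,600.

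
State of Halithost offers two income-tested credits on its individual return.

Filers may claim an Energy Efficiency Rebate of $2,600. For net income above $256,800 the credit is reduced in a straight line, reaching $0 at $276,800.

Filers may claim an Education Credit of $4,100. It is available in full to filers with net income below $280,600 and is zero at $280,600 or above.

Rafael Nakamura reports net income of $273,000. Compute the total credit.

Energy Efficiency Rebate: $273,000 is $16,200 into a $20,000 phase-out range, leaving 3,800/20,000 of the credit: $2,600 × 3,800/20,000 = $494.
Education Credit: $273,000 is below the $280,600 cutoff, so the full $4,100 applies.
Total: $494 + $4,100 = $4,594.

$4,594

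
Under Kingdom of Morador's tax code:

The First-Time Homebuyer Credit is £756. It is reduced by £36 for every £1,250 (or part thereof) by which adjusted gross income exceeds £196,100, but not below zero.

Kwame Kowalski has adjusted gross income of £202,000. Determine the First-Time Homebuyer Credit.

£576

First-Time Homebuyer Credit: income exceeds £196,100 by £5,900, which is 5 full-or-partial £1,250 increments; reduction = 5 × £36 = £180, leaving £576.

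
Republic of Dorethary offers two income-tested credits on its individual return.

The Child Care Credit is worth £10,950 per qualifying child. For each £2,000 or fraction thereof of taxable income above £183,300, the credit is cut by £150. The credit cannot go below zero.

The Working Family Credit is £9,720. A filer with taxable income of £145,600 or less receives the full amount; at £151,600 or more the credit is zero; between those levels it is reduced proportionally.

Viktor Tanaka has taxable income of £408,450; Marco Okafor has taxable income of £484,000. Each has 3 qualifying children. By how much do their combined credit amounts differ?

£5,700

Viktor (£408,450): Child Care Credit: base = 3 × £10,950 = £32,850. income exceeds £183,300 by £225,150, which is 113 full-or-partial £2,000 increments; reduction = 113 × £150 = £16,950, leaving £15,900. Working Family Credit: £408,450 is at or above £151,600, so the credit is £0. total £15,900 + £0 = £15,900
Marco (£484,000): Child Care Credit: base = 3 × £10,950 = £32,850. income exceeds £183,300 by £300,700, which is 151 full-or-partial £2,000 increments; reduction = 151 × £150 = £22,650, leaving £10,200. Working Family Credit: £484,000 is at or above £151,600, so the credit is £0. total £10,200 + £0 = £10,200
Difference: |£15,900 − £10,200| = £5,700.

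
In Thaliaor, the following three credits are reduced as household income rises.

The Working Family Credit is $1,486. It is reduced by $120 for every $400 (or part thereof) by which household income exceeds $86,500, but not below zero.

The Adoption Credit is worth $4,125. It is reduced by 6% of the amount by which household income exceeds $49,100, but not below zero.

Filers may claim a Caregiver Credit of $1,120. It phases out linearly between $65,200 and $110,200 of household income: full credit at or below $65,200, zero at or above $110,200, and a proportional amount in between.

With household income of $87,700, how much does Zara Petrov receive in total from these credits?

$3,495

Working Family Credit: income exceeds $86,500 by $1,200, which is 3 full-or-partial $400 increments; reduction = 3 × $120 = $360, leaving $1,126.
Adoption Credit: 6% of the $38,600 excess over $49,100 is $2,316; credit = $4,125 − $2,316 = $1,809.
Caregiver Credit: $87,700 is $22,500 into a $45,000 phase-out range, leaving 22,500/45,000 of the credit: $1,120 × 22,500/45,000 = $560.
Total: $1,126 + $1,809 + $560 = $3,495.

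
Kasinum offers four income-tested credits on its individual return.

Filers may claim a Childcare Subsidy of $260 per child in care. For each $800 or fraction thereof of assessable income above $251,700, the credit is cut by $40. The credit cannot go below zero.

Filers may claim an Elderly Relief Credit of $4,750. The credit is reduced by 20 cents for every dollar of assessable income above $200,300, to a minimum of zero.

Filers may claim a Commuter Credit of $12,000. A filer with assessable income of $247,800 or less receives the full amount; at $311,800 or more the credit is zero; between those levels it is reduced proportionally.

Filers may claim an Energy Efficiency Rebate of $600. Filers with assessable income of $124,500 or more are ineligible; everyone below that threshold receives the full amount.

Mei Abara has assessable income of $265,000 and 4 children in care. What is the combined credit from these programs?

Childcare Subsidy: base = 4 × $260 = $1,040. income exceeds $251,700 by $13,300, which is 17 full-or-partial $800 increments; reduction = 17 × $40 = $680, leaving $360.
Elderly Relief Credit: 20% of the $64,700 excess over $200,300 is $12,940 ≥ base, so the credit is $0.
Commuter Credit: $265,000 is $17,200 into a $64,000 phase-out range, leaving 46,800/64,000 of the credit: $12,000 × 46,800/64,000 = $8,775.
Energy Efficiency Rebate: $265,000 meets or exceeds the $124,500 cutoff, so the credit is $0.
Total: $360 + $0 + $8,775 + $0 = $9,135.

$9,135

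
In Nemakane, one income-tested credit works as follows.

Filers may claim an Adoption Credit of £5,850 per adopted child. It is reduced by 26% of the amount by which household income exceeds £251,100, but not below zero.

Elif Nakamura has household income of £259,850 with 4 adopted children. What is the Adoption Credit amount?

Adoption Credit: base = 4 × £5,850 = £23,400. 26% of the £8,750 excess over £251,100 is £2,275; credit = £23,400 − £2,275 = £21,125.

£21,125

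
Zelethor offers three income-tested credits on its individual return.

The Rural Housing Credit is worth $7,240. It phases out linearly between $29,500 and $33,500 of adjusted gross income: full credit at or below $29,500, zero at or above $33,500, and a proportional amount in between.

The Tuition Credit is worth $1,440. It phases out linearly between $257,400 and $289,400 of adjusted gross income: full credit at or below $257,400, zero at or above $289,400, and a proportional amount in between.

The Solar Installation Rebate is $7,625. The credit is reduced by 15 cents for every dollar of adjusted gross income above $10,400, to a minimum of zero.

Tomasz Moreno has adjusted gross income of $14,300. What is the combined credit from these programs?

Rural Housing Credit: $14,300 is at or below the $29,500 threshold, so the full $7,240 applies.
Tuition Credit: $14,300 is at or below the $257,400 threshold, so the full $1,440 applies.
Solar Installation Rebate: 15% of the $3,900 excess over $10,400 is $585; credit = $7,625 − $585 = $7,040.
Total: $7,240 + $1,440 + $7,040 = $15,720.

$15,720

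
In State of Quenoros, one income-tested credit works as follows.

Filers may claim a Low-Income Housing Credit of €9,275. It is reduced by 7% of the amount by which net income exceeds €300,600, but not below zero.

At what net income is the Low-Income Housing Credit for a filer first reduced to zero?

€433,100

The credit falls by 7% of each euro above €300,600, so it reaches zero when the excess is €9,275 / 7% = €132,500: income = €300,600 + €132,500 = €433,100.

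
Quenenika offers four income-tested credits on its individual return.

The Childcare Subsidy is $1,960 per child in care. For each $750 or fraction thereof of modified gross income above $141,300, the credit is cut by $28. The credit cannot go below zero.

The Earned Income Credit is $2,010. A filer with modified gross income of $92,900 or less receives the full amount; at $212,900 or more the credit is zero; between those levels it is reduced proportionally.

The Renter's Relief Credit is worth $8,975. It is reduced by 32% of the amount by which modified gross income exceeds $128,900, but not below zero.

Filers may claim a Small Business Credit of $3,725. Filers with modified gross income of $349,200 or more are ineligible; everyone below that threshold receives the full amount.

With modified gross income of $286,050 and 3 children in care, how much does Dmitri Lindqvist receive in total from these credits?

Childcare Subsidy: base = 3 × $1,960 = $5,880. income exceeds $141,300 by $144,750, which is 193 full-or-partial $750 increments; reduction = 193 × $28 = $5,404, leaving $476.
Earned Income Credit: $286,050 is at or above $212,900, so the credit is $0.
Renter's Relief Credit: 32% of the $157,150 excess over $128,900 is $50,288 ≥ base, so the credit is $0.
Small Business Credit: $286,050 is below the $349,200 cutoff, so the full $3,725 applies.
Total: $476 + $0 + $0 + $3,725 = $4,201.

$4,201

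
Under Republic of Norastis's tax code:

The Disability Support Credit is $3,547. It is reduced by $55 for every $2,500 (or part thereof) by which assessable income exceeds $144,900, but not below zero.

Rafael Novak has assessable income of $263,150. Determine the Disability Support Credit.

$907

Disability Support Credit: income exceeds $144,900 by $118,250, which is 48 full-or-partial $2,500 increments; reduction = 48 × $55 = $2,640, leaving $907.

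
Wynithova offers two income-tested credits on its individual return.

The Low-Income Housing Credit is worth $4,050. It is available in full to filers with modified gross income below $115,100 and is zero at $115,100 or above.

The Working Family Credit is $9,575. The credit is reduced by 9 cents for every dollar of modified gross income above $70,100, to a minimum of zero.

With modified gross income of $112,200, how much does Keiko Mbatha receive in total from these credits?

Low-Income Housing Credit: $112,200 is below the $115,100 cutoff, so the full $4,050 applies.
Working Family Credit: 9% of the $42,100 excess over $70,100 is $3,789; credit = $9,575 − $3,789 = $5,786.
Total: $4,050 + $5,786 = $9,836.

$9,836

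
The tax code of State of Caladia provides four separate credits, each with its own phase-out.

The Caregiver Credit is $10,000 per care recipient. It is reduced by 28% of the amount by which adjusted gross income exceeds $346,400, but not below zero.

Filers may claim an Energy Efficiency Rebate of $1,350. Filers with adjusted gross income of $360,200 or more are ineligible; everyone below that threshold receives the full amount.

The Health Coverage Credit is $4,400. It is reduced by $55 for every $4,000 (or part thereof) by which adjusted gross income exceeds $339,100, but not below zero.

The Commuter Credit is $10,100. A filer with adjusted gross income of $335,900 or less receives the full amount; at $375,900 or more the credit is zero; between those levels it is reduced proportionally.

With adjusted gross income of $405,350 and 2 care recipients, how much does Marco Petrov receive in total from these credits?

$6,959

Caregiver Credit: base = 2 × $10,000 = $20,000. 28% of the $58,950 excess over $346,400 is $16,506; credit = $20,000 − $16,506 = $3,494.
Energy Efficiency Rebate: $405,350 meets or exceeds the $360,200 cutoff, so the credit is $0.
Health Coverage Credit: income exceeds $339,100 by $66,250, which is 17 full-or-partial $4,000 increments; reduction = 17 × $55 = $935, leaving $3,465.
Commuter Credit: $405,350 is at or above $375,900, so the credit is $0.
Total: $3,494 + $0 + $3,465 + $0 = $6,959.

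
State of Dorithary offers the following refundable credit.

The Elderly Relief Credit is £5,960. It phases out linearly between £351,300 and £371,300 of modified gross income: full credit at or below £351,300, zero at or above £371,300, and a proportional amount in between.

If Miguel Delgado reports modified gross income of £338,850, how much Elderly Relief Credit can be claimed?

£5,960

Elderly Relief Credit: £338,850 is at or below the £351,300 threshold, so the full £5,960 applies.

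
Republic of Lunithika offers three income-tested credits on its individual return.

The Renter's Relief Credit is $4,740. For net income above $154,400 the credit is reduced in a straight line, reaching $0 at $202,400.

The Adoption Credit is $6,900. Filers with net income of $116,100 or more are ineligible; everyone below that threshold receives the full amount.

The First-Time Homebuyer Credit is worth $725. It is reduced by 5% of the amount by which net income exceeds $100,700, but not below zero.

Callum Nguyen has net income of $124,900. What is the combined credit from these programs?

Renter's Relief Credit: $124,900 is at or below the $154,400 threshold, so the full $4,740 applies.
Adoption Credit: $124,900 meets or exceeds the $116,100 cutoff, so the credit is $0.
First-Time Homebuyer Credit: 5% of the $24,200 excess over $100,700 is $1,210 ≥ base, so the credit is $0.
Total: $4,740 + $0 + $0 = $4,740.

$4,740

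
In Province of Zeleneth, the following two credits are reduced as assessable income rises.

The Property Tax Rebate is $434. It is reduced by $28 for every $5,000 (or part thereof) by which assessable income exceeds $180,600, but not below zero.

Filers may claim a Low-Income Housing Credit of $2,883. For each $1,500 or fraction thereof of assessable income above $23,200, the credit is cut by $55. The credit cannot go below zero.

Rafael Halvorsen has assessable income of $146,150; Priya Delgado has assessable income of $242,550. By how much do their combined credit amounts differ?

$364

Rafael ($146,150): Property Tax Rebate: $146,150 is at or below the $180,600 threshold, so the full $434 applies. Low-Income Housing Credit: income exceeds $23,200 by $122,950 → 82 increments × $55 = $4,510 ≥ base, so the credit is $0. total $434 + $0 = $434
Priya ($242,550): Property Tax Rebate: income exceeds $180,600 by $61,950, which is 13 full-or-partial $5,000 increments; reduction = 13 × $28 = $364, leaving $70. Low-Income Housing Credit: income exceeds $23,200 by $219,350 → 147 increments × $55 = $8,085 ≥ base, so the credit is $0. total $70 + $0 = $70
Difference: |$434 − $70| = $364.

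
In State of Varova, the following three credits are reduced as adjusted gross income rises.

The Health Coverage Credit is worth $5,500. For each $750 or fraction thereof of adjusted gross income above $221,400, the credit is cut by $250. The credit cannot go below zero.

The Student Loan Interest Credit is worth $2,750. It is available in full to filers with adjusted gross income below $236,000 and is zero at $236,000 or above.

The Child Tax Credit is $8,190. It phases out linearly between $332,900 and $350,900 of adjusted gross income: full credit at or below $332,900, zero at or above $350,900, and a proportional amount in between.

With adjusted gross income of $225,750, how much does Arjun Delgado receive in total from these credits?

$14,940

Health Coverage Credit: income exceeds $221,400 by $4,350, which is 6 full-or-partial $750 increments; reduction = 6 × $250 = $1,500, leaving $4,000.
Student Loan Interest Credit: $225,750 is below the $236,000 cutoff, so the full $2,750 applies.
Child Tax Credit: $225,750 is at or below the $332,900 threshold, so the full $8,190 applies.
Total: $4,000 + $2,750 + $8,190 = $14,940.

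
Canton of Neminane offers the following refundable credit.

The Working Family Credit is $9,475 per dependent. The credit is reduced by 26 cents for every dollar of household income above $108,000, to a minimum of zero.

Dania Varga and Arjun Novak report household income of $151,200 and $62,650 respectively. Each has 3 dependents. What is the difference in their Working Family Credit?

$11,232

Dania ($151,200): Working Family Credit: base = 3 × $9,475 = $28,425. 26% of the $43,200 excess over $108,000 is $11,232; credit = $28,425 − $11,232 = $17,193.
Arjun ($62,650): Working Family Credit: base = 3 × $9,475 = $28,425. $62,650 is at or below the $108,000 threshold, so the full $28,425 applies.
Difference: |$17,193 − $28,425| = $11,232.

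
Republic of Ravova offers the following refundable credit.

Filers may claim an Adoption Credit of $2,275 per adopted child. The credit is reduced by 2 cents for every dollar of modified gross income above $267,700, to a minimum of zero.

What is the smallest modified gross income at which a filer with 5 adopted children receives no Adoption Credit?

$836,450

Full credit = 5 × $2,275 = $11,375.
The credit falls by 2% of each dollar above $267,700, so it reaches zero when the excess is $11,375 / 2% = $568,750: income = $267,700 + $568,750 = $836,450.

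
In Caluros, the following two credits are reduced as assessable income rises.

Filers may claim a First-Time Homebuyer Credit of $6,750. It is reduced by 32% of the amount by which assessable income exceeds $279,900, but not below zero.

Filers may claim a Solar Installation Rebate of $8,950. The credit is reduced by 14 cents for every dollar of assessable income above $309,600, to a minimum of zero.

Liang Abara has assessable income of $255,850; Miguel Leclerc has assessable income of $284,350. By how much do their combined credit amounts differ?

Liang ($255,850): First-Time Homebuyer Credit: $255,850 is at or below the $279,900 threshold, so the full $6,750 applies. Solar Installation Rebate: $255,850 is at or below the $309,600 threshold, so the full $8,950 applies. total $6,750 + $8,950 = $15,700
Miguel ($284,350): First-Time Homebuyer Credit: 32% of the $4,450 excess over $279,900 is $1,424; credit = $6,750 − $1,424 = $5,326. Solar Installation Rebate: $284,350 is at or below the $309,600 threshold, so the full $8,950 applies. total $5,326 + $8,950 = $14,276
Difference: |$15,700 − $14,276| = $1,424.

$1,424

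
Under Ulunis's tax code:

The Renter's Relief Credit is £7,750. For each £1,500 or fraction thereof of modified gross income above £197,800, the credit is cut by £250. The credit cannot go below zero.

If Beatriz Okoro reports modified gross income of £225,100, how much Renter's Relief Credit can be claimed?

£3,000

Renter's Relief Credit: income exceeds £197,800 by £27,300, which is 19 full-or-partial £1,500 increments; reduction = 19 × £250 = £4,750, leaving £3,000.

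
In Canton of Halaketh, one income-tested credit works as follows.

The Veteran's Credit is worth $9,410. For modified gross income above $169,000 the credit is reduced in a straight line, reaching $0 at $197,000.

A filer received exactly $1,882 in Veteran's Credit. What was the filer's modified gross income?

$191,400

$1,882 is 1,882/9,410 of the full $9,410, so 7,528/9,410 of the $28,000 range has been used: income = $169,000 + $28,000 × 7,528/9,410 = $191,400.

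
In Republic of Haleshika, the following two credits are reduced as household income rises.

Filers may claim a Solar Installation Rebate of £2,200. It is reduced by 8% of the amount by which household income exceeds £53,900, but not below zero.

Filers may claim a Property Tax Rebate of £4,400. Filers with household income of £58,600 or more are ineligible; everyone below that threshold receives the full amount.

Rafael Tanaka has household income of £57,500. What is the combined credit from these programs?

Solar Installation Rebate: 8% of the £3,600 excess over £53,900 is £288; credit = £2,200 − £288 = £1,912.
Property Tax Rebate: £57,500 is below the £58,600 cutoff, so the full £4,400 applies.
Total: £1,912 + £4,400 = £6,312.

£6,312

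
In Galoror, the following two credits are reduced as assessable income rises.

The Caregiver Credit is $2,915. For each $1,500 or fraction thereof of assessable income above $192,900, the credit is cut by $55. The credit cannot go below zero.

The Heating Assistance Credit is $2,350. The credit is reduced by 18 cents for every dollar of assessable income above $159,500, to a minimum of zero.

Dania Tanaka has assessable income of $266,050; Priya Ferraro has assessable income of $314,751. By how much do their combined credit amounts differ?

$220

Dania ($266,050): Caregiver Credit: income exceeds $192,900 by $73,150, which is 49 full-or-partial $1,500 increments; reduction = 49 × $55 = $2,695, leaving $220. Heating Assistance Credit: 18% of the $106,550 excess over $159,500 is $19,179 ≥ base, so the credit is $0. total $220 + $0 = $220
Priya ($314,751): Caregiver Credit: income exceeds $192,900 by $121,851 → 82 increments × $55 = $4,510 ≥ base, so the credit is $0. Heating Assistance Credit: 18% of the $155,251 excess over $159,500 is $27,945.18 ≥ base, so the credit is $0. total $0 + $0 = $0
Difference: |$220 − $0| = $220.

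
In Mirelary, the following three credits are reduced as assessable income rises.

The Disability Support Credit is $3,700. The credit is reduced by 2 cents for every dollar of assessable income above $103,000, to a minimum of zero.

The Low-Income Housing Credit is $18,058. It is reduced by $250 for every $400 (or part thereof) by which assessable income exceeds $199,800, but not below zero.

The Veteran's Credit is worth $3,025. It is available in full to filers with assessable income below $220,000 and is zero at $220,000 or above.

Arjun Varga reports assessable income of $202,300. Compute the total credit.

$21,047

Disability Support Credit: 2% of the $99,300 excess over $103,000 is $1,986; credit = $3,700 − $1,986 = $1,714.
Low-Income Housing Credit: income exceeds $199,800 by $2,500, which is 7 full-or-partial $400 increments; reduction = 7 × $250 = $1,750, leaving $16,308.
Veteran's Credit: $202,300 is below the $220,000 cutoff, so the full $3,025 applies.
Total: $1,714 + $16,308 + $3,025 = $21,047.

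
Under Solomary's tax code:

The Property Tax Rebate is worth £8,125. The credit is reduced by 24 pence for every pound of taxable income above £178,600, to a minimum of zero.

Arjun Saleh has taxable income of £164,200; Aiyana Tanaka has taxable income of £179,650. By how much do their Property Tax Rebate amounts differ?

£252

Arjun (£164,200): Property Tax Rebate: £164,200 is at or below the £178,600 threshold, so the full £8,125 applies.
Aiyana (£179,650): Property Tax Rebate: 24% of the £1,050 excess over £178,600 is £252; credit = £8,125 − £252 = £7,873.
Difference: |£8,125 − £7,873| = £252.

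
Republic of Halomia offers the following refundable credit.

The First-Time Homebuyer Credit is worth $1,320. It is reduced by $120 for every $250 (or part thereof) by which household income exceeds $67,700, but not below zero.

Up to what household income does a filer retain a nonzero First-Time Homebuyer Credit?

After 10 increments the reduction is 10 × $120 = $1,200, leaving $120; one more increment wipes it out. Increment 10 ends at excess 10 × $250 = $2,500, so the highest qualifying income is $67,700 + $2,500 = $70,200.

$70,200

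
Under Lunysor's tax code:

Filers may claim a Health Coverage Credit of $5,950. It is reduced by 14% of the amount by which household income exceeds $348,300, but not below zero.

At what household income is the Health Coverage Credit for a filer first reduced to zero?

$390,800

The credit falls by 14% of each dollar above $348,300, so it reaches zero when the excess is $5,950 / 14% = $42,500: income = $348,300 + $42,500 = $390,800.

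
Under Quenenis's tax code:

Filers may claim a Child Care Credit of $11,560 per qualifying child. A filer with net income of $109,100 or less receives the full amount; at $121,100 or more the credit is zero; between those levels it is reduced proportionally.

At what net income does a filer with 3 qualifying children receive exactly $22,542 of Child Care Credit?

$113,300

Full credit = 3 × $11,560 = $34,680.
$22,542 is 22,542/34,680 of the full $34,680, so 12,138/34,680 of the $12,000 range has been used: income = $109,100 + $12,000 × 12,138/34,680 = $113,300.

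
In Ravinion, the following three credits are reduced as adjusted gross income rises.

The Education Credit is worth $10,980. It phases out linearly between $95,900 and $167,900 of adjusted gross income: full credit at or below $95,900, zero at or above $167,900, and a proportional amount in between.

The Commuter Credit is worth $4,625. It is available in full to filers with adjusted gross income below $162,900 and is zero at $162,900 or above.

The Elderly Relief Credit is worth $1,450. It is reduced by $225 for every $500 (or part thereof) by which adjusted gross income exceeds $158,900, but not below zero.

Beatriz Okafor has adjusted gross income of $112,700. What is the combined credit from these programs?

$14,493

Education Credit: $112,700 is $16,800 into a $72,000 phase-out range, leaving 55,200/72,000 of the credit: $10,980 × 55,200/72,000 = $8,418.
Commuter Credit: $112,700 is below the $162,900 cutoff, so the full $4,625 applies.
Elderly Relief Credit: $112,700 is at or below the $158,900 threshold, so the full $1,450 applies.
Total: $8,418 + $4,625 + $1,450 = $14,493.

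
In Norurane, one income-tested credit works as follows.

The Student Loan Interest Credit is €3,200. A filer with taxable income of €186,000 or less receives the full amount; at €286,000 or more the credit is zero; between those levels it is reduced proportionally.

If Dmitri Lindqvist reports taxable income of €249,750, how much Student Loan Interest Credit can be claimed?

€1,160

Student Loan Interest Credit: €249,750 is €63,750 into a €100,000 phase-out range, leaving 36,250/100,000 of the credit: €3,200 × 36,250/100,000 = €1,160.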